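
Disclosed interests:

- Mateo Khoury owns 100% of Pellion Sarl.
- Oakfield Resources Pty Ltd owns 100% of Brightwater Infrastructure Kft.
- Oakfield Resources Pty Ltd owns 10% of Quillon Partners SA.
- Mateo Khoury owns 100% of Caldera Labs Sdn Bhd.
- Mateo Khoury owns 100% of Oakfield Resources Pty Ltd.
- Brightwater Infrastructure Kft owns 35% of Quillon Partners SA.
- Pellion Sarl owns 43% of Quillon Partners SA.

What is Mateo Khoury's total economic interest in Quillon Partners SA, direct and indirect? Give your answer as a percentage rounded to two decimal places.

Mateo reaches Quillon along 3 paths.
Via Oakfield → Brightwater: 100% × 100% × 35% = 35%.
Via Pellion: 100% × 43% = 43%.
Via Oakfield: 100% × 10% = 10%.
Total: 35% + 43% + 10% = 88%.
Rounded: 88.00%.

88.00%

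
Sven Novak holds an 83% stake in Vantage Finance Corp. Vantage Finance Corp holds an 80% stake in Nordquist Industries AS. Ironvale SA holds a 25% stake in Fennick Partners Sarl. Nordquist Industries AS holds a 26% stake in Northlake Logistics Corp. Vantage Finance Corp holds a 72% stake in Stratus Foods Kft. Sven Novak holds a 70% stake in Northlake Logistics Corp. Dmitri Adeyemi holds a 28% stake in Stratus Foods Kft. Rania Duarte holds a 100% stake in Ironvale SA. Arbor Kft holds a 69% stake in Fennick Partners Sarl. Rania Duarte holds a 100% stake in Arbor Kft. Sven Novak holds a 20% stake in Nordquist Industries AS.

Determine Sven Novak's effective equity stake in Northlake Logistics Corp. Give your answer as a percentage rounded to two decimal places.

Sven reaches Northlake along 3 paths.
Direct stake: 70% = 70%.
Via Vantage → Nordquist: 83% × 80% × 26% = 17.264%.
Via Nordquist: 20% × 26% = 5.2%.
Total: 70% + 17.264% + 5.2% = 92.464%.
Rounded: 92.46%.

92.46%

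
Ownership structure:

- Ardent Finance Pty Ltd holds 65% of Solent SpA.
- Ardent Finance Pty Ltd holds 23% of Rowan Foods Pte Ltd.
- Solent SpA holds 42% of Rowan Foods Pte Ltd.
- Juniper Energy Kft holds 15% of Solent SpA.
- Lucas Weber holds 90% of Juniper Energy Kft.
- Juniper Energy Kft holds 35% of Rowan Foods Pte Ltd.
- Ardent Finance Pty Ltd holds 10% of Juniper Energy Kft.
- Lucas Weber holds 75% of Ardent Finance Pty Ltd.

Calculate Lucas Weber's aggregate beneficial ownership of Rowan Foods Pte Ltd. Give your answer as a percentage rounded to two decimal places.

Lucas reaches Rowan along 6 paths.
Via Juniper: 90% × 35% = 31.5%.
Via Ardent → Juniper: 75% × 10% × 35% = 2.625%.
Via Juniper → Solent: 90% × 15% × 42% = 5.67%.
Via Ardent → Juniper → Solent: 75% × 10% × 15% × 42% = 0.4725%.
Via Ardent → Solent: 75% × 65% × 42% = 20.475%.
Via Ardent: 75% × 23% = 17.25%.
Total: 31.5% + 2.625% + 5.67% + 0.4725% + 20.475% + 17.25% = 77.9925%.
Rounded: 77.99%.

77.99%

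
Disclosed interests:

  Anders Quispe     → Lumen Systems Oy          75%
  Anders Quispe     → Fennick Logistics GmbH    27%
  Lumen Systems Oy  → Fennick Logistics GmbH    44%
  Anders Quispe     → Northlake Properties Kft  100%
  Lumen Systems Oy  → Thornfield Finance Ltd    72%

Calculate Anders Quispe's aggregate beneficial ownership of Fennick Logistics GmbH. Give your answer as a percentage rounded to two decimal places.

Anders reaches Fennick along 2 paths.
Via Lumen: 75% × 44% = 33%.
Direct stake: 27% = 27%.
Total: 33% + 27% = 60%.
Rounded: 60.00%.

60.00%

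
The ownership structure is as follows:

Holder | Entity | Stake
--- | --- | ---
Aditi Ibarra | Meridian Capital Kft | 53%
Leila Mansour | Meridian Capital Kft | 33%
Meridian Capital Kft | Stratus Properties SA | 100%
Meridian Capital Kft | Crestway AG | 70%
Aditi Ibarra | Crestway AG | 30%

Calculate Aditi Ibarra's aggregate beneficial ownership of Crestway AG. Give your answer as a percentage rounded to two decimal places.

Aditi reaches Crestway along 2 paths.
Direct stake: 30% = 30%.
Via Meridian: 53% × 70% = 37.1%.
Total: 30% + 37.1% = 67.1%.
Rounded: 67.10%.

67.10%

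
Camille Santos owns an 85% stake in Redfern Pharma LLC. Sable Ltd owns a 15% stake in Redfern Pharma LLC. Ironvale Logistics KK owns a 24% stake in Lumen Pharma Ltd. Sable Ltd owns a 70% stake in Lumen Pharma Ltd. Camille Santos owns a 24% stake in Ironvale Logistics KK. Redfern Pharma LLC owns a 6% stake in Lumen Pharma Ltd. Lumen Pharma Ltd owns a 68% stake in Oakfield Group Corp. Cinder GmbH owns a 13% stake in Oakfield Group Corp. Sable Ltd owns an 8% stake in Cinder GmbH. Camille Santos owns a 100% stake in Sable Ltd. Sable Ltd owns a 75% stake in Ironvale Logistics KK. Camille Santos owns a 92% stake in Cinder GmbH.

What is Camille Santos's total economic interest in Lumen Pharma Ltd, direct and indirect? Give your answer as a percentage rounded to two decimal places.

Camille reaches Lumen along 5 paths.
Via Sable: 100% × 70% = 70%.
Via Redfern: 85% × 6% = 5.1%.
Via Sable → Redfern: 100% × 15% × 6% = 0.9%.
Via Ironvale: 24% × 24% = 5.76%.
Via Sable → Ironvale: 100% × 75% × 24% = 18%.
Total: 70% + 5.1% + 0.9% + 5.76% + 18% = 99.76%.

99.76%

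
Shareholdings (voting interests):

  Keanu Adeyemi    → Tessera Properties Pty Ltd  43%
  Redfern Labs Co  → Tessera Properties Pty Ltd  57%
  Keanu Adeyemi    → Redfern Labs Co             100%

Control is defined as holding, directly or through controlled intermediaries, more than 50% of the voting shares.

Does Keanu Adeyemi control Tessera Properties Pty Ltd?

Keanu holds 100% of Redfern, so Keanu controls Redfern.
Keanu and Redfern together hold 43% + 57% = 100% of Tessera, so Keanu controls Tessera.

Yes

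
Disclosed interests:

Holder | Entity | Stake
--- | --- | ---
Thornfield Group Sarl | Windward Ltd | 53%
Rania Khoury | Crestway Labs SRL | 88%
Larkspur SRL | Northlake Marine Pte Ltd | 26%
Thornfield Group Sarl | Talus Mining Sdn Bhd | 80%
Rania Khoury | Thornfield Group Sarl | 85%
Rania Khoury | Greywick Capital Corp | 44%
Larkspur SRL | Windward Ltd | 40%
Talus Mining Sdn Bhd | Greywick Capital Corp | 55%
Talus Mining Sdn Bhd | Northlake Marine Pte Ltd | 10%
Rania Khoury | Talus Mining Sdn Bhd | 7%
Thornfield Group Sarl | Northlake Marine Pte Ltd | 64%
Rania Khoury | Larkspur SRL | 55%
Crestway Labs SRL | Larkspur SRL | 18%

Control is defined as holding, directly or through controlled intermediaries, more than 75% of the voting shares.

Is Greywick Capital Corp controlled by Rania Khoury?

Rania holds 85% of Thornfield, so Rania controls Thornfield.
Rania and Thornfield together hold 7% + 80% = 87% of Talus, so Rania controls Talus.
Talus and Rania together hold 55% + 44% = 99% of Greywick, so Rania controls Greywick.

Yes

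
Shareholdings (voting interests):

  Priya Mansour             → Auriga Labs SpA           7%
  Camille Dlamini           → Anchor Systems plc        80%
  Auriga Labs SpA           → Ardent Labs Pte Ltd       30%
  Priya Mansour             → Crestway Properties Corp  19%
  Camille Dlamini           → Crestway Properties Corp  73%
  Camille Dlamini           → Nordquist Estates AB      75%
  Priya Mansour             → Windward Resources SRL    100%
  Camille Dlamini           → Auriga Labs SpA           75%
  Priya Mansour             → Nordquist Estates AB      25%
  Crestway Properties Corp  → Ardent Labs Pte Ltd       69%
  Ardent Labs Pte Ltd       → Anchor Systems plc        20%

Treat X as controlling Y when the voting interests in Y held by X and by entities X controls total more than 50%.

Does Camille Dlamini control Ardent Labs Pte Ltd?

Camille holds 73% of Crestway, so Camille controls Crestway.
Camille holds 75% of Auriga, so Camille controls Auriga.
Crestway and Auriga together hold 69% + 30% = 99% of Ardent, so Camille controls Ardent.

Yes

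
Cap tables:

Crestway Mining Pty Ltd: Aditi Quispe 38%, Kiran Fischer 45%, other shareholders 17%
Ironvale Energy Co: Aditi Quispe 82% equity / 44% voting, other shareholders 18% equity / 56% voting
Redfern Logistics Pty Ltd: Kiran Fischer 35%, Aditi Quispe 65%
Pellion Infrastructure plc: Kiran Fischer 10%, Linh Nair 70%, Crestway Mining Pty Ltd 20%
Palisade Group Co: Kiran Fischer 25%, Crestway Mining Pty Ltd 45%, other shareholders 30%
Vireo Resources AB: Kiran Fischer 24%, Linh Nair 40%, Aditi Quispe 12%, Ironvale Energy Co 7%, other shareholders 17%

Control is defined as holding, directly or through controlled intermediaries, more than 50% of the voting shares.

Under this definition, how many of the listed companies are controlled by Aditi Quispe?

1

Aditi holds 65% of Redfern, so Aditi controls Redfern.
No other company's threshold is met.
Aditi controls 1 company.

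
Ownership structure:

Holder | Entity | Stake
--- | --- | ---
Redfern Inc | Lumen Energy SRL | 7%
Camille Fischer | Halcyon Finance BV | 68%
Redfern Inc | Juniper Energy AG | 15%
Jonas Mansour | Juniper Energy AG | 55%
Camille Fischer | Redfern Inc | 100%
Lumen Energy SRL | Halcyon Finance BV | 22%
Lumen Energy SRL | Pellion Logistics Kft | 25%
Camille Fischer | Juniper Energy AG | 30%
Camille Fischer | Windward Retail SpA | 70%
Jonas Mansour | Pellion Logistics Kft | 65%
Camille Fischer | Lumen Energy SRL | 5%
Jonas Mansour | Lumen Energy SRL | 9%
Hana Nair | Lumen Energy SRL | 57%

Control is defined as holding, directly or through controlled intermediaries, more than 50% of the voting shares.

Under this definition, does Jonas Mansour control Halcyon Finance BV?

Jonas holds 55% of Juniper, so Jonas controls Juniper.
Jonas holds 65% of Pellion, so Jonas controls Pellion.
Neither Jonas nor any entity Jonas controls holds any voting interest in Halcyon.
So Jonas does not control Halcyon.

No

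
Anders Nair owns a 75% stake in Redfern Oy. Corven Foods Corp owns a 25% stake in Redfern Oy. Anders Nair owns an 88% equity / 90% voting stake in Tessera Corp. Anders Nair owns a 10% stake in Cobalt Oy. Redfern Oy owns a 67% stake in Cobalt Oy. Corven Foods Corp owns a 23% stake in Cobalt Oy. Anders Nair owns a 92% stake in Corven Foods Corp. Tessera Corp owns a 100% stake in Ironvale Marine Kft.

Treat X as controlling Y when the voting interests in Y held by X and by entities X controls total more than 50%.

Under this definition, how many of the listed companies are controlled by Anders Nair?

Anders holds 92% of Corven, so Anders controls Corven.
Corven and Anders together hold 25% + 75% = 100% of Redfern, so Anders controls Redfern.
Anders holds 90% of Tessera, so Anders controls Tessera.
Tessera holds 100% of Ironvale, so Anders controls Ironvale.
Redfern and Corven and Anders together hold 67% + 23% + 10% = 100% of Cobalt, so Anders controls Cobalt.
Anders controls 5 companies.

5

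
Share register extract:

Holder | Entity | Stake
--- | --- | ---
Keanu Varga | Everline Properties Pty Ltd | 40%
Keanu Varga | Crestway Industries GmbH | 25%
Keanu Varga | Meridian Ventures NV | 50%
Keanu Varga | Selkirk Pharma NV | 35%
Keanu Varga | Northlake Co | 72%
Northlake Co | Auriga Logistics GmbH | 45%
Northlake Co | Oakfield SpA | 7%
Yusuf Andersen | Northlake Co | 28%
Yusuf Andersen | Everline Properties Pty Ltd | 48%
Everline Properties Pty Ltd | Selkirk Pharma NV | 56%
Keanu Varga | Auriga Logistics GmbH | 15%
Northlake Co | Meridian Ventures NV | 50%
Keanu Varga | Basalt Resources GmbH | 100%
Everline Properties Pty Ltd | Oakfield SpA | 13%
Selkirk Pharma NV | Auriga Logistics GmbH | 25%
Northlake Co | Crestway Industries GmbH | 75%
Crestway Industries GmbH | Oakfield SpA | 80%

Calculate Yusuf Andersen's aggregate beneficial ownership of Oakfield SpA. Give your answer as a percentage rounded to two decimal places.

Yusuf reaches Oakfield along 3 paths.
Via Everline: 48% × 13% = 6.24%.
Via Northlake → Crestway: 28% × 75% × 80% = 16.8%.
Via Northlake: 28% × 7% = 1.96%.
Total: 6.24% + 16.8% + 1.96% = 25%.
Rounded: 25.00%.

25.00%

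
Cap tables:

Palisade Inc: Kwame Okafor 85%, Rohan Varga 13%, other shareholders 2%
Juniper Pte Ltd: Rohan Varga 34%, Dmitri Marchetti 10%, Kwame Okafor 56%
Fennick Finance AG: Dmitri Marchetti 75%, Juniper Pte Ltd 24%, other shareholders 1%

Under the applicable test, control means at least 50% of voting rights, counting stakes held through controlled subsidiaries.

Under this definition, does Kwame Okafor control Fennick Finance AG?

Kwame holds 85% of Palisade, so Kwame controls Palisade.
Kwame holds 56% of Juniper, so Kwame controls Juniper.
In Fennick, Kwame's side holds only 24%, not ≥ 50%.
So Kwame does not control Fennick.

No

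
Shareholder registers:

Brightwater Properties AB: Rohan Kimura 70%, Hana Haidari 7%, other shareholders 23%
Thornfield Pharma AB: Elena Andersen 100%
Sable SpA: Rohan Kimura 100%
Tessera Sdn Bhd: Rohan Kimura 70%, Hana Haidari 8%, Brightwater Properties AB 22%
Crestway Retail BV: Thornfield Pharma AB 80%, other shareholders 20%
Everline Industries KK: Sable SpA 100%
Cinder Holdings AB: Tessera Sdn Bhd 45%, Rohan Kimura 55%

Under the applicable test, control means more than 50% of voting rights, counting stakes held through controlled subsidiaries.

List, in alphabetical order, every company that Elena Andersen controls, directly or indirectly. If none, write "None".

Crestway Retail BV, Thornfield Pharma AB

Elena holds 100% of Thornfield, so Elena controls Thornfield.
Thornfield holds 80% of Crestway, so Elena controls Crestway.
No other company's threshold is met.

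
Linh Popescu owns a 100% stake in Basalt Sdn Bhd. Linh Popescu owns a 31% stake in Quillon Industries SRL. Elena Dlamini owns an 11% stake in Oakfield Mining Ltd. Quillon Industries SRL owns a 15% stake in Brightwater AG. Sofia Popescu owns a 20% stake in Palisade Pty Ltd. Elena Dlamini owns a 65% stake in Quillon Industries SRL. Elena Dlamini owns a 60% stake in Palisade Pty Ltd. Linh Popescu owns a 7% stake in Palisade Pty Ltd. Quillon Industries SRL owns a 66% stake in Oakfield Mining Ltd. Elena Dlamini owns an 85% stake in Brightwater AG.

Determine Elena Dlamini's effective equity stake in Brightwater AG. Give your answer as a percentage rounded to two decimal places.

Elena reaches Brightwater along 2 paths.
Direct stake: 85% = 85%.
Via Quillon: 65% × 15% = 9.75%.
Total: 85% + 9.75% = 94.75%.

94.75%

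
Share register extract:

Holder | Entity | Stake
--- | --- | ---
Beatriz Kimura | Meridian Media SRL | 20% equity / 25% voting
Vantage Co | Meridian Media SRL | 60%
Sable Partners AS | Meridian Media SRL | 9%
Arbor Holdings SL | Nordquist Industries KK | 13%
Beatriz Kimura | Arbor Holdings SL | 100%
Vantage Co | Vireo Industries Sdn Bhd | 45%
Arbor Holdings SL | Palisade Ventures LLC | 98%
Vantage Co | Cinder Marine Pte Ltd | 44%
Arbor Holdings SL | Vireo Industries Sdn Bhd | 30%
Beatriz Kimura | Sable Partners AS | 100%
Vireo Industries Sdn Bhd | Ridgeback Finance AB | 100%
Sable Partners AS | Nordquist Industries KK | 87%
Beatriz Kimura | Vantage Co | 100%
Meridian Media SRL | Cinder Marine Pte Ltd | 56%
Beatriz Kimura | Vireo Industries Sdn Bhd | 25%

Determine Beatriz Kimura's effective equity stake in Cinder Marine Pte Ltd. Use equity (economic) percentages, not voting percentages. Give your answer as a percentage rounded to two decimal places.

Beatriz reaches Cinder along 4 paths.
Via Vantage: 100% × 44% = 44%.
Via Meridian: 20% × 56% = 11.2%.
Via Sable → Meridian: 100% × 9% × 56% = 5.04%.
Via Vantage → Meridian: 100% × 60% × 56% = 33.6%.
Total: 44% + 11.2% + 5.04% + 33.6% = 93.84%.

93.84%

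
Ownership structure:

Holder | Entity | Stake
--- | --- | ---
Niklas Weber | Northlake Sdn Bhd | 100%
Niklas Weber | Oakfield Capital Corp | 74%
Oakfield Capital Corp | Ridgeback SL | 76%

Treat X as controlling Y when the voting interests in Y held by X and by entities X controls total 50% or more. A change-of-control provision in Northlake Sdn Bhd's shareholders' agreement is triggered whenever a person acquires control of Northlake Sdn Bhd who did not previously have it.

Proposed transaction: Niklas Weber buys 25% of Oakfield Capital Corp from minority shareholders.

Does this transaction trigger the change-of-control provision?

No

The purchase changes only Niklas's holdings, so Niklas is the only person who could newly come to control Northlake.
Niklas holds 100% of Northlake, so Niklas controls Northlake.
So Niklas already controls Northlake before the transaction.
After the purchase, Niklas's direct stake in Oakfield rises to 74% + 25% = 99%.
Niklas controlled Northlake already, so this is not a new person acquiring control; every other person's position is unchanged or reduced.
No new person acquires control, so the clause is not triggered.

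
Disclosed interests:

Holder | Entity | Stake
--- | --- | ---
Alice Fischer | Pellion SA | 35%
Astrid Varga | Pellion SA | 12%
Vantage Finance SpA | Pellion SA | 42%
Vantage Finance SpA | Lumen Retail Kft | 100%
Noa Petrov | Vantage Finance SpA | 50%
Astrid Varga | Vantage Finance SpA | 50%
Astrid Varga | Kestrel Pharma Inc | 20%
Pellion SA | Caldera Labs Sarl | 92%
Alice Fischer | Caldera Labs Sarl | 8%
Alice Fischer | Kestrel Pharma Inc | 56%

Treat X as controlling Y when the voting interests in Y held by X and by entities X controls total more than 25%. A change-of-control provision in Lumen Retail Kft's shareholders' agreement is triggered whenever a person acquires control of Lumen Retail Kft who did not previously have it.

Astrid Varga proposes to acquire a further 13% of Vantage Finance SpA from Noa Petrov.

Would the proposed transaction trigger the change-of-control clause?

No

The purchase adds only to Astrid's holdings (Noa's stake shrinks), so Astrid is the only person who could newly come to control Lumen.
Astrid holds 50% of Vantage, so Astrid controls Vantage.
Vantage holds 100% of Lumen, so Astrid controls Lumen.
So Astrid already controls Lumen before the transaction.
After the purchase, Astrid's direct stake in Vantage rises to 50% + 13% = 63%, and Noa's stake falls to 37%.
Astrid controlled Lumen already, so this is not a new person acquiring control; every other person's position is unchanged or reduced.
No new person acquires control, so the clause is not triggered.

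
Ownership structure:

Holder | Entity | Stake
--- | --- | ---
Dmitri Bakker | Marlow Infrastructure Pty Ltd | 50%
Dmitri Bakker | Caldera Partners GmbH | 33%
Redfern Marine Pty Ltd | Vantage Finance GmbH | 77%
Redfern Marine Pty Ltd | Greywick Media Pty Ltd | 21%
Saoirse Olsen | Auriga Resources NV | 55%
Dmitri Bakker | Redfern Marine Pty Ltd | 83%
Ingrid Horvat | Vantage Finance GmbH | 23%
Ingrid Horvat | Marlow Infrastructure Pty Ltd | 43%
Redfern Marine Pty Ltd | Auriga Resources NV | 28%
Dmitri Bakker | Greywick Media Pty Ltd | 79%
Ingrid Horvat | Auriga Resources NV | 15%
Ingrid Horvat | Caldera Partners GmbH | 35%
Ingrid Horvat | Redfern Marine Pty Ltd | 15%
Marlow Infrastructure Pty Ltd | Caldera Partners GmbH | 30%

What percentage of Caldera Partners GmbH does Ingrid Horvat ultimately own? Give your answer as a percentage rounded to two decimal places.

Ingrid reaches Caldera along 2 paths.
Direct stake: 35% = 35%.
Via Marlow: 43% × 30% = 12.9%.
Total: 35% + 12.9% = 47.9%.
Rounded: 47.90%.

47.90%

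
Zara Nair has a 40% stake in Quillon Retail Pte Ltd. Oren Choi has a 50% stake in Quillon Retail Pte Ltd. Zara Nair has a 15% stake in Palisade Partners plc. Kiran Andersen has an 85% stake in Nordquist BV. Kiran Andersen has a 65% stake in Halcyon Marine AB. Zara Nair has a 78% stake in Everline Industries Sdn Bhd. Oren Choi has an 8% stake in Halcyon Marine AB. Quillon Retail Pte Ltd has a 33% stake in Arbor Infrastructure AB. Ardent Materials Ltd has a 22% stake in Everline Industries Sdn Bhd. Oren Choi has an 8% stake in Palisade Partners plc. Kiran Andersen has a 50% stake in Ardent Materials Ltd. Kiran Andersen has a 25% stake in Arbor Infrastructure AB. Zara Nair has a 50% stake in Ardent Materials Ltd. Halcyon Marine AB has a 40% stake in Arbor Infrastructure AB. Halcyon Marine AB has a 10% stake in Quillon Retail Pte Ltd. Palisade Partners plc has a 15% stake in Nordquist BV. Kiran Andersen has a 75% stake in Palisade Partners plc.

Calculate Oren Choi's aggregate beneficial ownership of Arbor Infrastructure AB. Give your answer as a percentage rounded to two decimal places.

Oren reaches Arbor along 3 paths.
Via Quillon: 50% × 33% = 16.5%.
Via Halcyon → Quillon: 8% × 10% × 33% = 0.264%.
Via Halcyon: 8% × 40% = 3.2%.
Total: 16.5% + 0.264% + 3.2% = 19.964%.
Rounded: 19.96%.

19.96%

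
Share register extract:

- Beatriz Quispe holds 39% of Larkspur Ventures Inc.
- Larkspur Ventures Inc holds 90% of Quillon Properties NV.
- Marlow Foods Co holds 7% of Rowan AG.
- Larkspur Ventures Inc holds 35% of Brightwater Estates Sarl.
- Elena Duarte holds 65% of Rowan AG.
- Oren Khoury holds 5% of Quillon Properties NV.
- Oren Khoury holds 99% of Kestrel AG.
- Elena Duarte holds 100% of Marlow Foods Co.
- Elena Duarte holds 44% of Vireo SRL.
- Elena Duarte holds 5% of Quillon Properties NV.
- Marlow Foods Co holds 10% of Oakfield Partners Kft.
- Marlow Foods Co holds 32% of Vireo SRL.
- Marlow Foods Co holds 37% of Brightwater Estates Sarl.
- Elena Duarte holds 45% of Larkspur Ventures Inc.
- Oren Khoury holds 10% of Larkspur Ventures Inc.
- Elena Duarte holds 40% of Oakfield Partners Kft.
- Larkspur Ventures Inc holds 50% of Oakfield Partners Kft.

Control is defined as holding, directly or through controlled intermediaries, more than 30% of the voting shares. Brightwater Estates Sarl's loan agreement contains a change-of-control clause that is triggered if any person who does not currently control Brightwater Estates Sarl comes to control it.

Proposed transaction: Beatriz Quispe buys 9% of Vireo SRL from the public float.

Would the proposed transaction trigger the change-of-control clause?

The purchase changes only Beatriz's holdings, so Beatriz is the only person who could newly come to control Brightwater.
Beatriz holds 39% of Larkspur, so Beatriz controls Larkspur.
Larkspur holds 35% of Brightwater, so Beatriz controls Brightwater.
So Beatriz already controls Brightwater before the transaction.
After the purchase, Beatriz holds 9% of Vireo directly.
Beatriz controlled Brightwater already, so this is not a new person acquiring control; every other person's position is unchanged or reduced.
No new person acquires control, so the clause is not triggered.

No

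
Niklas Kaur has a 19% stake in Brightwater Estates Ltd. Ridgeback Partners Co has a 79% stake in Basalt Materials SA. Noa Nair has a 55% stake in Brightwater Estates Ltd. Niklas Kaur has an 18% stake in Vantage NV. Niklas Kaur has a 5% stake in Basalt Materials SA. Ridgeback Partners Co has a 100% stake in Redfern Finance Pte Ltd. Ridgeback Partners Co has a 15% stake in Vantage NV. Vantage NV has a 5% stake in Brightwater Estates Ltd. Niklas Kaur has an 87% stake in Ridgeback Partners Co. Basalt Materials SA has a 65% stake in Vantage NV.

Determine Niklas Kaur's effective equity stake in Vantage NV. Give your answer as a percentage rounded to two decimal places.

Niklas reaches Vantage along 4 paths.
Via Ridgeback: 87% × 15% = 13.05%.
Via Basalt: 5% × 65% = 3.25%.
Via Ridgeback → Basalt: 87% × 79% × 65% = 44.6745%.
Direct stake: 18% = 18%.
Total: 13.05% + 3.25% + 44.6745% + 18% = 78.9745%.
Rounded: 78.97%.

78.97%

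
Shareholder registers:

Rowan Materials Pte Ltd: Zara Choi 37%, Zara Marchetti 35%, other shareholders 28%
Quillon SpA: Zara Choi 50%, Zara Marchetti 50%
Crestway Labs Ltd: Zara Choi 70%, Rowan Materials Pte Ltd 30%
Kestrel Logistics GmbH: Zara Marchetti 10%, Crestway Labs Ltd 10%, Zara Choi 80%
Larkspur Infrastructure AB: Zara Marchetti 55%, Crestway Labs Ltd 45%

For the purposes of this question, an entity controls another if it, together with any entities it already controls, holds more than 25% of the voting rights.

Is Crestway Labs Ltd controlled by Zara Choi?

Yes

Zara Choi holds 37% of Rowan, so Zara Choi controls Rowan.
Zara Choi and Rowan together hold 70% + 30% = 100% of Crestway, so Zara Choi controls Crestway.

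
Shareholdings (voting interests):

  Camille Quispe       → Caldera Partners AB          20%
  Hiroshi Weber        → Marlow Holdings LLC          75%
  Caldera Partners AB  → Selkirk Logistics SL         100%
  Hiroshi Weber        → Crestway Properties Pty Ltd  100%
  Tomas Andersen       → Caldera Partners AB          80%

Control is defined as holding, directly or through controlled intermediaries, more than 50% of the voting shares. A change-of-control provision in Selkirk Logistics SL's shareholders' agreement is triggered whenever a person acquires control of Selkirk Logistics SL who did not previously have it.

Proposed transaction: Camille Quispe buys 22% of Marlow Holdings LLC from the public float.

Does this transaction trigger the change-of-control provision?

The purchase changes only Camille's holdings, so Camille is the only person who could newly come to control Selkirk.
Camille's largest direct stake is 20% in Caldera, which does not meet the threshold, so Camille controls no company.
Neither Camille nor any entity Camille controls holds any voting interest in Selkirk.
So before the transaction, Camille does not control Selkirk.
After the purchase, Camille holds 22% of Marlow directly.
Camille's side now holds 22% of Marlow, not > 50%, so Camille still does not control Marlow.
After the transaction, neither Camille nor any entity Camille controls holds a voting interest in Selkirk, so Camille still does not control it.
No new person acquires control, so the clause is not triggered.

No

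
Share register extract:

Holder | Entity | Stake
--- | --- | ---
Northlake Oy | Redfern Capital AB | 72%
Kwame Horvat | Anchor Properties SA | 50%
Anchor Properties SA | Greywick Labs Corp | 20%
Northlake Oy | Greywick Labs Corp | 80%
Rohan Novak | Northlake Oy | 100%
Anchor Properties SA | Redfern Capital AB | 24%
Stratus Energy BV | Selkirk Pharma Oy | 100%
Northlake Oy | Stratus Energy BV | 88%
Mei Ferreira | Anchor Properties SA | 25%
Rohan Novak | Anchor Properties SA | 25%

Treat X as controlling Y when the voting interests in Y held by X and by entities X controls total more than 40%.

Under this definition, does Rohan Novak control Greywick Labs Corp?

Yes

Rohan holds 100% of Northlake, so Rohan controls Northlake.
Northlake holds 80% of Greywick, so Rohan controls Greywick.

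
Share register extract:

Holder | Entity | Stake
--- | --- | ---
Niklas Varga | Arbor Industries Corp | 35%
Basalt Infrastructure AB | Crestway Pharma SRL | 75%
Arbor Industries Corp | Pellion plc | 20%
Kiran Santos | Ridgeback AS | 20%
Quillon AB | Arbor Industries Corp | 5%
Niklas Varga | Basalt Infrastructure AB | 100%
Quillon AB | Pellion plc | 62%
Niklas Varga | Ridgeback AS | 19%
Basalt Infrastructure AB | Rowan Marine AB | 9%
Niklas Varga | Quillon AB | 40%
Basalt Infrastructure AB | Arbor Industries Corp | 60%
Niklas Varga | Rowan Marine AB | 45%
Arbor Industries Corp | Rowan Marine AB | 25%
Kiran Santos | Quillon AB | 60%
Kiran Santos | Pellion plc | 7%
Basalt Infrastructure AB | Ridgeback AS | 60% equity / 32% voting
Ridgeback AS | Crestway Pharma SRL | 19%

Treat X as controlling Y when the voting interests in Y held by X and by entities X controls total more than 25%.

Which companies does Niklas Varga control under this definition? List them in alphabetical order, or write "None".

Niklas holds 40% of Quillon, so Niklas controls Quillon.
Niklas holds 100% of Basalt, so Niklas controls Basalt.
Basalt and Niklas together hold 32% + 19% = 51% of Ridgeback, so Niklas controls Ridgeback.
Quillon and Niklas and Basalt together hold 5% + 35% + 60% = 100% of Arbor, so Niklas controls Arbor.
Arbor and Quillon together hold 20% + 62% = 82% of Pellion, so Niklas controls Pellion.
Niklas and Basalt and Arbor together hold 45% + 9% + 25% = 79% of Rowan, so Niklas controls Rowan.
Ridgeback and Basalt together hold 19% + 75% = 94% of Crestway, so Niklas controls Crestway.

Arbor Industries Corp, Basalt Infrastructure AB, Crestway Pharma SRL, Pellion plc, Quillon AB, Ridgeback AS, Rowan Marine AB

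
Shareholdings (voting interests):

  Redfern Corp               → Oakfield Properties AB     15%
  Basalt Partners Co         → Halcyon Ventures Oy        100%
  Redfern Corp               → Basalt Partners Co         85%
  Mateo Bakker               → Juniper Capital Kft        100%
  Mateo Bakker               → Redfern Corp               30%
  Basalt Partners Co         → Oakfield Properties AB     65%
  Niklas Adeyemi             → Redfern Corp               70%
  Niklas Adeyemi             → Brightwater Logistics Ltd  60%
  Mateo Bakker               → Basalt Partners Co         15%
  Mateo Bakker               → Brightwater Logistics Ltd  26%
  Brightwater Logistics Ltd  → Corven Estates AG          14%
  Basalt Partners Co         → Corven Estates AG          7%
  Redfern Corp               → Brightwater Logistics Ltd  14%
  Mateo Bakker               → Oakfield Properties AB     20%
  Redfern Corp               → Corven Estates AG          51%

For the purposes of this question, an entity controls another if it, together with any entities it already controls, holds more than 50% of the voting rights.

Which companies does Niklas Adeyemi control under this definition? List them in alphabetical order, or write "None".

Basalt Partners Co, Brightwater Logistics Ltd, Corven Estates AG, Halcyon Ventures Oy, Oakfield Properties AB, Redfern Corp

Niklas holds 70% of Redfern, so Niklas controls Redfern.
Redfern holds 85% of Basalt, so Niklas controls Basalt.
Redfern and Niklas together hold 14% + 60% = 74% of Brightwater, so Niklas controls Brightwater.
Basalt holds 100% of Halcyon, so Niklas controls Halcyon.
Basalt and Brightwater and Redfern together hold 7% + 14% + 51% = 72% of Corven, so Niklas controls Corven.
Basalt and Redfern together hold 65% + 15% = 80% of Oakfield, so Niklas controls Oakfield.
No other company's threshold is met.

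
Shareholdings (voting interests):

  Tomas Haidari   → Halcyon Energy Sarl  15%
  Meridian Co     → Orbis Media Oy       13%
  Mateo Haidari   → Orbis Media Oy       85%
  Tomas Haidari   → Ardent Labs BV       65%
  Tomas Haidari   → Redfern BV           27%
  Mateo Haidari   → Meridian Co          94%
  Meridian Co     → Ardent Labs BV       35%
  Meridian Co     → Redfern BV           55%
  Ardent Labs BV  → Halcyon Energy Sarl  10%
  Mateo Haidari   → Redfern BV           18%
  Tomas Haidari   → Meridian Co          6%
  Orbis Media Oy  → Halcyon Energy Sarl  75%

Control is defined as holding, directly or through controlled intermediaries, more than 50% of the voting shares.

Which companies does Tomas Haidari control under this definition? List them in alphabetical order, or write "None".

Tomas holds 65% of Ardent, so Tomas controls Ardent.
No other company's threshold is met.

Ardent Labs BV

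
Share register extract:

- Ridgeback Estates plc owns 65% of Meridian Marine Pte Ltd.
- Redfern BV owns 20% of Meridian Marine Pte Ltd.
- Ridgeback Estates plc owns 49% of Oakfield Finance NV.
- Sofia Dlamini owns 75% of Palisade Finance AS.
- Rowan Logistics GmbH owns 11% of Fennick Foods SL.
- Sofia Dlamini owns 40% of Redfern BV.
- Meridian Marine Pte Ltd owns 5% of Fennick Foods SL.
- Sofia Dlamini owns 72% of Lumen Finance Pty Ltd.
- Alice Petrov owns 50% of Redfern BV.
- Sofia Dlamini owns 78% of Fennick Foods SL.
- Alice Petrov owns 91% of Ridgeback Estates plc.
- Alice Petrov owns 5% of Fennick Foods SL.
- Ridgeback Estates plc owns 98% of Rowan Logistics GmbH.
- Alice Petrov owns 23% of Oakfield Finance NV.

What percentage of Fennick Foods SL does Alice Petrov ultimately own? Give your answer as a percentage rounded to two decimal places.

18.27%

Alice reaches Fennick along 4 paths.
Via Redfern → Meridian: 50% × 20% × 5% = 0.5%.
Via Ridgeback → Meridian: 91% × 65% × 5% = 2.9575%.
Direct stake: 5% = 5%.
Via Ridgeback → Rowan: 91% × 98% × 11% = 9.8098%.
Total: 0.5% + 2.9575% + 5% + 9.8098% = 18.2673%.
Rounded: 18.27%.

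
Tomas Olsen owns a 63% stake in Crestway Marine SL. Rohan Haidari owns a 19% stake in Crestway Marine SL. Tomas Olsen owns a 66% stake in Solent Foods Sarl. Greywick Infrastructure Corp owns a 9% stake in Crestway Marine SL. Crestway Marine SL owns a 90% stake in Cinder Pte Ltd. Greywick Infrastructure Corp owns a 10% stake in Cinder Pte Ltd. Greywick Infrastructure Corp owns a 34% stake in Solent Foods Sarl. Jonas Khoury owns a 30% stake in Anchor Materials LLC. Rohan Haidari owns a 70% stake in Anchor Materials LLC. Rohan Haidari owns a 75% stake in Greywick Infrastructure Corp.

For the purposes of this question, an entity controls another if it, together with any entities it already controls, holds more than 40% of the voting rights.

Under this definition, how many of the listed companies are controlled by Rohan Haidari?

2

Rohan holds 75% of Greywick, so Rohan controls Greywick.
Rohan holds 70% of Anchor, so Rohan controls Anchor.
No other company's threshold is met.
Rohan controls 2 companies.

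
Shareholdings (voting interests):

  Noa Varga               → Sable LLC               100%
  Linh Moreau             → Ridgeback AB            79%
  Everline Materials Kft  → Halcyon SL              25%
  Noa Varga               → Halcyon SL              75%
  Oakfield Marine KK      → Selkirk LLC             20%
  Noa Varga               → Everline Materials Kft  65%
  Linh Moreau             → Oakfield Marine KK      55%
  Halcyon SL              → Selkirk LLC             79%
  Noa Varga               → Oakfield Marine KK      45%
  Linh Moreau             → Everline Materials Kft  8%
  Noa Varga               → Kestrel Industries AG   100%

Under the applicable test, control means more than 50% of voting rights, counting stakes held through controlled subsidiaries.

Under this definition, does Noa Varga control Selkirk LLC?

Noa holds 65% of Everline, so Noa controls Everline.
Noa and Everline together hold 75% + 25% = 100% of Halcyon, so Noa controls Halcyon.
Halcyon holds 79% of Selkirk, so Noa controls Selkirk.

Yes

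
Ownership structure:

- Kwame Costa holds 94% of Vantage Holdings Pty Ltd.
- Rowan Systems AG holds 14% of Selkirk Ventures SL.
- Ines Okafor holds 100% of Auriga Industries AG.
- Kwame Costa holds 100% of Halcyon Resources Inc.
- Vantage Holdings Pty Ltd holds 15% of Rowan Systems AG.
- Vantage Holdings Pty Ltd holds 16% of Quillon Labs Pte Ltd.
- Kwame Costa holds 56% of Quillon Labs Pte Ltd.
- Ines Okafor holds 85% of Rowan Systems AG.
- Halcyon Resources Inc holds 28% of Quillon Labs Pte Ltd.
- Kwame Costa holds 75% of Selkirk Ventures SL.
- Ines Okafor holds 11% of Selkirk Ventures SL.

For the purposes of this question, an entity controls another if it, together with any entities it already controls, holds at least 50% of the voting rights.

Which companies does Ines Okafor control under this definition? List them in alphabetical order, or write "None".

Ines holds 85% of Rowan, so Ines controls Rowan.
Ines holds 100% of Auriga, so Ines controls Auriga.
No other company's threshold is met.

Auriga Industries AG, Rowan Systems AG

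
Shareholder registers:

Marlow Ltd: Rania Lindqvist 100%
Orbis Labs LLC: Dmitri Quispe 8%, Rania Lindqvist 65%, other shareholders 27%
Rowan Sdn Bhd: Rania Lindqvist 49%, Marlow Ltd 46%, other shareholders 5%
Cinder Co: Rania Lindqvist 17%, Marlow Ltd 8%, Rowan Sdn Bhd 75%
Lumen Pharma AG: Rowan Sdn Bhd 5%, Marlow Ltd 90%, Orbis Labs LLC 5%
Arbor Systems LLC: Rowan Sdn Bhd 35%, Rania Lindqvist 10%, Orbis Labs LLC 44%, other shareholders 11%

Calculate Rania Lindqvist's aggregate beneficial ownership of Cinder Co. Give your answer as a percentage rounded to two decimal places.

96.25%

Rania reaches Cinder along 4 paths.
Direct stake: 17% = 17%.
Via Marlow: 100% × 8% = 8%.
Via Rowan: 49% × 75% = 36.75%.
Via Marlow → Rowan: 100% × 46% × 75% = 34.5%.
Total: 17% + 8% + 36.75% + 34.5% = 96.25%.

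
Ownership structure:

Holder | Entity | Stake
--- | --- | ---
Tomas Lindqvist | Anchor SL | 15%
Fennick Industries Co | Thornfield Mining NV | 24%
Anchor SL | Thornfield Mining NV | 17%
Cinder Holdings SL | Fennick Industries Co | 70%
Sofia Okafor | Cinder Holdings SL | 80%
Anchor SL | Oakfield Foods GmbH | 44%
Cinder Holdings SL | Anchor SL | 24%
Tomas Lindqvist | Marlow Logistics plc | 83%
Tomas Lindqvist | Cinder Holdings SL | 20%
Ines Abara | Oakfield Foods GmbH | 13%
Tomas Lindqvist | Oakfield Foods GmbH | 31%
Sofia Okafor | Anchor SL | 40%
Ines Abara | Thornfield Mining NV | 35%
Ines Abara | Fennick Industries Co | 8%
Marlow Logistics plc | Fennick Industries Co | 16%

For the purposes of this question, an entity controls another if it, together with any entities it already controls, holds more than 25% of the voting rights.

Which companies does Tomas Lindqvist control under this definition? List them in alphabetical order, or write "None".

Marlow Logistics plc, Oakfield Foods GmbH

Tomas holds 83% of Marlow, so Tomas controls Marlow.
Tomas holds 31% of Oakfield, so Tomas controls Oakfield.
No other company's threshold is met.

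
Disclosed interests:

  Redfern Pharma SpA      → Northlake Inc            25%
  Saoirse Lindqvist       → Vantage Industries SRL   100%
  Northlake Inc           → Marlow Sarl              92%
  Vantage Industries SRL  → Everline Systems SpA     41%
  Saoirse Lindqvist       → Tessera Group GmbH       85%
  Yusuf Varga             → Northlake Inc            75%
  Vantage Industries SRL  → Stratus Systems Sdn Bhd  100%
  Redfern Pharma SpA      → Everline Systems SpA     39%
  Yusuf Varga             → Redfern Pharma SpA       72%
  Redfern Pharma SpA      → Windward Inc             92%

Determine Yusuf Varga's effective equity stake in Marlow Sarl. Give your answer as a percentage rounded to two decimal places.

Yusuf reaches Marlow along 2 paths.
Via Northlake: 75% × 92% = 69%.
Via Redfern → Northlake: 72% × 25% × 92% = 16.56%.
Total: 69% + 16.56% = 85.56%.

85.56%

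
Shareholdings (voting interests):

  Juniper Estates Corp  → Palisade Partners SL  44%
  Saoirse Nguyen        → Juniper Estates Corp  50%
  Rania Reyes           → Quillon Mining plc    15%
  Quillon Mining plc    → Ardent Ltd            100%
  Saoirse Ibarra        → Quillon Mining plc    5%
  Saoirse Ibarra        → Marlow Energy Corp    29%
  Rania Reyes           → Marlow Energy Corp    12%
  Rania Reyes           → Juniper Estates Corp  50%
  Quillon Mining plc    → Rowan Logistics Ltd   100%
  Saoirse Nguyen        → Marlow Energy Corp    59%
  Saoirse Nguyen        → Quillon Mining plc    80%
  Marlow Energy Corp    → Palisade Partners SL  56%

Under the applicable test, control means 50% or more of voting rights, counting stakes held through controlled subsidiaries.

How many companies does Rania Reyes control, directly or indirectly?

Rania holds 50% of Juniper, so Rania controls Juniper.
No other company's threshold is met.
Rania controls 1 company.

1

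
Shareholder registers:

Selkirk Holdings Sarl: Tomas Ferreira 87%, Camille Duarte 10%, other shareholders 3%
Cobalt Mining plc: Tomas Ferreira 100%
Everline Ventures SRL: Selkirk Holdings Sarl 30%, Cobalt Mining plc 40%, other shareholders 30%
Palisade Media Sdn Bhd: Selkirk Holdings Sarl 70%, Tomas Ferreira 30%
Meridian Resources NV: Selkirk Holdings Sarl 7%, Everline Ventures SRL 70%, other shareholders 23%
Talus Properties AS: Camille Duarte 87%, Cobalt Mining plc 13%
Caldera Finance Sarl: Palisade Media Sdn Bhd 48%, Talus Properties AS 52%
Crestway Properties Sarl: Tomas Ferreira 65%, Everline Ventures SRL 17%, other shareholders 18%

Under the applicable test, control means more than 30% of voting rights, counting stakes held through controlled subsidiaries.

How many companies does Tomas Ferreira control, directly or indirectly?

Tomas holds 87% of Selkirk, so Tomas controls Selkirk.
Tomas holds 100% of Cobalt, so Tomas controls Cobalt.
Selkirk and Cobalt together hold 30% + 40% = 70% of Everline, so Tomas controls Everline.
Selkirk and Tomas together hold 70% + 30% = 100% of Palisade, so Tomas controls Palisade.
Selkirk and Everline together hold 7% + 70% = 77% of Meridian, so Tomas controls Meridian.
Palisade holds 48% of Caldera, so Tomas controls Caldera.
Tomas and Everline together hold 65% + 17% = 82% of Crestway, so Tomas controls Crestway.
No other company's threshold is met.
Tomas controls 7 companies.

7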